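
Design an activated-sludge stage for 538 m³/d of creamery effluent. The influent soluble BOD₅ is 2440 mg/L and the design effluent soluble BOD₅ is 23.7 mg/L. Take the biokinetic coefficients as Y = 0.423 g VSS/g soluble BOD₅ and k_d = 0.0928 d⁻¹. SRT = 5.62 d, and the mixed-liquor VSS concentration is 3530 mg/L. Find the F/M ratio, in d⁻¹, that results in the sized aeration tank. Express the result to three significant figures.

F/M ≈ 0.646 d⁻¹

Steady-state biomass mass balance: V·X·(1 + k_d·θ_c) = Y·Q·(S₀ − S)·θ_c, so V = 0.423 × 538 × (2440 − 23.7) × 5.62 / [3530 × (1 + 0.0928 × 5.62)] = 3.09×10^6 / 5371 = 575.4 m³.
F/M = Q·S₀ / (V·X) = 538 × 2440 / (575.4 × 3530) = 0.6463 g soluble BOD₅·(g VSS·d)⁻¹.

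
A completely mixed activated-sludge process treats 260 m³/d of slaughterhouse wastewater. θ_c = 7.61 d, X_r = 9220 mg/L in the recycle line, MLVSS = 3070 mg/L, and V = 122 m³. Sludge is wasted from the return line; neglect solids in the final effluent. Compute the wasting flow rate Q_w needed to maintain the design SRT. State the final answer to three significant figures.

Wasting from the return line (neglecting effluent solids): Q_w = V·X / (θ_c·X_r) = 122.0 × 3070 / (7.61 × 9220) = 5.338 m³/d.

Q_w ≈ 5.34 m³/d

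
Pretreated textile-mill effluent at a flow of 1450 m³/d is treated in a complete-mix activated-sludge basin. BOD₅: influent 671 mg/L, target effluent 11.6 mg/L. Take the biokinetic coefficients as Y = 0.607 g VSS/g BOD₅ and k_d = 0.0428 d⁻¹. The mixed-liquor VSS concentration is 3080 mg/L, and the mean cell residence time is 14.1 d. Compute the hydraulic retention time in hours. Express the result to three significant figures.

Steady-state biomass mass balance: V·X·(1 + k_d·θ_c) = Y·Q·(S₀ − S)·θ_c, so V = 0.607 × 1450 × (671 − 11.6) × 14.1 / [3080 × (1 + 0.0428 × 14.1)] = 8.18×10^6 / 4939 = 1657 m³.
Hydraulic retention time τ = V/Q = 1657 / 1450 = 1.143 d = 27.43 h.

τ ≈ 27.4 h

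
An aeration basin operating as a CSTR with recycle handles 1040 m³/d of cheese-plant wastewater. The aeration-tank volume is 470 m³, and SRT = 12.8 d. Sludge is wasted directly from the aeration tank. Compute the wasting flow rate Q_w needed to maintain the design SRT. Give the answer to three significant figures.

With mixed-liquor wasting, θ_c = V/Q_w, so Q_w = V/θ_c = 470.0/12.8 = 36.72 m³/d.

Q_w ≈ 36.7 m³/d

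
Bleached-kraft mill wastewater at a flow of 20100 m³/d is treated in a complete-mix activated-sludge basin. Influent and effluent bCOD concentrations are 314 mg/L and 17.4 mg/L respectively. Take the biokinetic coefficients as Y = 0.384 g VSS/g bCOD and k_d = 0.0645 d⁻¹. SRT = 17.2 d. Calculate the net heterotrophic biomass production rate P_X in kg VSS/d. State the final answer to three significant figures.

Y_obs = Y / (1 + k_d θ_c) = 0.384 / (1 + 0.0645 × 17.2) = 0.384 / 2.109 = 0.1820.
Mass of bCOD removed per day: Q(S₀ − S) = 20100 × 296.6 g/m³ = 5962 kg/d.
Biomass produced: P_X = Y_obs·Q·ΔS = 0.1820 × 5962 ≈ 1085 kg VSS/d.

P_X ≈ 1090 kg VSS/d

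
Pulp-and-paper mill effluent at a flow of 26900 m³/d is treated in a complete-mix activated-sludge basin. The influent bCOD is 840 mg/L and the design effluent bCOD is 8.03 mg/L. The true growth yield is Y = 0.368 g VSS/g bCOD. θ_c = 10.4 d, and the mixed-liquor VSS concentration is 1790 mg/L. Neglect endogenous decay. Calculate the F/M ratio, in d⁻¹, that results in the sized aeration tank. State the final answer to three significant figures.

F/M ≈ 0.264 d⁻¹

Biomass mass balance (decay neglected): V·X = Y·Q·(S₀ − S)·θ_c, so V = 0.368 × 26900 × (840 − 8.03) × 10.4 / 1790 = 47851 m³.
Food-to-microorganism ratio F/M = Q S₀ / (V X) = 26900 × 840 / (47851 × 1790) = 0.2638 d⁻¹.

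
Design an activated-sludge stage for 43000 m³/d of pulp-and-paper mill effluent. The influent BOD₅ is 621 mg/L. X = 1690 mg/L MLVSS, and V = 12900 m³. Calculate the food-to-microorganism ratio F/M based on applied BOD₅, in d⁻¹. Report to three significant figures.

F/M ≈ 1.22 d⁻¹

F/M = Q·S₀ / (V·X) = 43000 × 621 / (12900 × 1690) = 1.225 g BOD₅·(g VSS·d)⁻¹.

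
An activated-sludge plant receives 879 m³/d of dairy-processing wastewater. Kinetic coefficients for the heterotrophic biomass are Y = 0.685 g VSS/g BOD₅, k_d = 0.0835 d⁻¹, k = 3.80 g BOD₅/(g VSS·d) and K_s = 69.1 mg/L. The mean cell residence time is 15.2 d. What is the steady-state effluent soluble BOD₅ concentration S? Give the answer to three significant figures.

From the Monod/SRT balance for a CMAS, S = K_s·(1+k_d θ_c)/[θ_c·(Y k − k_d) − 1] = 69.1 × (1 + 0.0835 × 15.2) / [15.2 × (0.685 × 3.80 − 0.0835) − 1] = 156.8 / 37.30 = 4.204 mg/L.

S ≈ 4.20 mg/L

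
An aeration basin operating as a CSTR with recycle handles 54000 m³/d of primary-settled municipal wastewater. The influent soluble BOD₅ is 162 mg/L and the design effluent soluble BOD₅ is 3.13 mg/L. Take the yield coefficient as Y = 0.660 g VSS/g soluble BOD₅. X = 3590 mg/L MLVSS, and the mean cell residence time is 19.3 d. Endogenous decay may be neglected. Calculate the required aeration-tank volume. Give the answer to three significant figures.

V ≈ 30400 m³

V·X = Y·Q·ΔS·θ_c gives V = 0.660 × 54000 × (162 − 3.13) × 19.3 / 3590 = 30440 m³.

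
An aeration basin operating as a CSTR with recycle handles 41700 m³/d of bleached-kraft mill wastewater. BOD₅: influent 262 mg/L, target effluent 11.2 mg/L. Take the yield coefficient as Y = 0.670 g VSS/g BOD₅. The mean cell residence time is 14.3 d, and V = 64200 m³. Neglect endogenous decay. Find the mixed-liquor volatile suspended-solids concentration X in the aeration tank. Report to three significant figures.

X = Y·Q·ΔS·θ_c / V = 0.670 × 41700 × (262 − 11.2) × 14.3 / 64200 = 1561 mg/L.

X ≈ 1560 mg/L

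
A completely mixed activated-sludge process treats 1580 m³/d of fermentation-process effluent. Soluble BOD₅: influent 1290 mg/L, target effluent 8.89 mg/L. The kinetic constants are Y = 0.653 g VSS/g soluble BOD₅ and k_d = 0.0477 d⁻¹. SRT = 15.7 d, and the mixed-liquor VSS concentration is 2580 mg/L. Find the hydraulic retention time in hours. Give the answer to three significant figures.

From the SRT design equation V = Y Q (S₀−S) θ_c / [X (1 + k_d θ_c)] = 0.653 × 1580 × (1290 − 8.89) × 15.7 / [2580 × (1 + 0.0477 × 15.7)] = 2.08×10^7 / 4512 = 4599 m³.
HRT = V/Q = 4599 m³ / 1580 m³·d⁻¹ = 2.911 d × 24 = 69.86 h.

τ ≈ 69.9 h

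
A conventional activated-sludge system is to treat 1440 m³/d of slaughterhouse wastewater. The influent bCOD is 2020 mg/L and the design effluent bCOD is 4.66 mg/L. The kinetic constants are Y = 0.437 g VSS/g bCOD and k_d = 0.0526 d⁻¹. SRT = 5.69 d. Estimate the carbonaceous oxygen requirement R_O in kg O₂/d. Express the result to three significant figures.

R_O ≈ 1520 kg O₂/d

Y_obs = Y / (1 + k_d θ_c) = 0.437 / (1 + 0.0526 × 5.69) = 0.437 / 1.299 = 0.3363.
Substrate removed = Q·(S₀ − S) = 1440 m³/d × (2020 − 4.66) g/m³ = 2.9×10^6 g/d = 2902 kg/d.
P_X = Y_obs·Q·(S₀ − S) = 0.3363 × 2902 = 976.1 kg VSS/d.
R_O = Q·(S₀ − S) − 1.42·P_X = 2902 − 1.42 × 976.1 = 1516 kg O₂/d.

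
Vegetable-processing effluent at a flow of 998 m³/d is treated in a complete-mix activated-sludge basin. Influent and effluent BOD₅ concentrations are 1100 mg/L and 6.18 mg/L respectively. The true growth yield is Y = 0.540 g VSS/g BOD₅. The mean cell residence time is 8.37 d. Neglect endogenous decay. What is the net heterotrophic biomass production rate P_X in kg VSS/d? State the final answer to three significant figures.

Since k_d ≈ 0, Y_obs = Y = 0.540 g VSS/g BOD₅.
Mass of BOD₅ removed per day: Q(S₀ − S) = 998 × 1094 g/m³ = 1092 kg/d.
P_X = Y_obs · Q(S₀ − S) = 0.5400 × 1092 = 589.5 kg VSS/d.

P_X ≈ 589 kg VSS/d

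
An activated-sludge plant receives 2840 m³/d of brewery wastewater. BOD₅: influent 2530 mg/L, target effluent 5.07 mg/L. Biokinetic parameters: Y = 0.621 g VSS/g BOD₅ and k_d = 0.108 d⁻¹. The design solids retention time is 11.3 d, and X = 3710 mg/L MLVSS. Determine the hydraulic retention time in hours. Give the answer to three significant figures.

Rearranging the biomass balance for a CMAS with decay, V = Y·Q·ΔS·θ_c / [X·(1+k_d θ_c)] = 0.621 × 2840 × (2530 − 5.07) × 11.3 / [3710 × (1 + 0.108 × 11.3)] = 5.03×10^7 / 8238 = 6108 m³.
HRT = V/Q = 6108 m³ / 2840 m³·d⁻¹ = 2.151 d × 24 = 51.62 h.

τ ≈ 51.6 h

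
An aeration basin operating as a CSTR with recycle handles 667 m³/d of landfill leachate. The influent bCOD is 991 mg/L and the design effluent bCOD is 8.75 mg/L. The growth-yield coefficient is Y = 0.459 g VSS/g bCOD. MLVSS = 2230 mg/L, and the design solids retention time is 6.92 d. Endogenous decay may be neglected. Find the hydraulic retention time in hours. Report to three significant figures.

τ ≈ 33.6 h

With k_d = 0 the design equation reduces to V = Y Q (S₀−S) θ_c / X = 0.459 × 667 × (991 − 8.75) × 6.92 / 2230 = 933.2 m³.
τ = V/Q = 933.2/667 = 1.399 d, or 33.58 h.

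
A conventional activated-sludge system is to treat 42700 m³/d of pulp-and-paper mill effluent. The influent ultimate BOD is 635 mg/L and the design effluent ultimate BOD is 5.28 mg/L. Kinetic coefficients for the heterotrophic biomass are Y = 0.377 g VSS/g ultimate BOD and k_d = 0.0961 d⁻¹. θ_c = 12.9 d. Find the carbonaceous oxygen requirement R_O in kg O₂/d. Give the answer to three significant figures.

The observed yield is Y_obs = Y/(1 + k_d·θ_c) = 0.377 / (1 + 0.0961 × 12.9) = 0.377 / 2.240 = 0.1683 g VSS per g ultimate BOD removed.
Mass of ultimate BOD removed per day: Q(S₀ − S) = 42700 × 629.7 g/m³ = 26889 kg/d.
Biomass synthesised: P_X = Y_obs × 26889 = 4526 kg VSS/d.
Carbonaceous O₂ demand = substrate oxidised − cell-mass equivalent = 26889 − 1.42 × 4526 = 20462 kg O₂/d.

R_O ≈ 20500 kg O₂/d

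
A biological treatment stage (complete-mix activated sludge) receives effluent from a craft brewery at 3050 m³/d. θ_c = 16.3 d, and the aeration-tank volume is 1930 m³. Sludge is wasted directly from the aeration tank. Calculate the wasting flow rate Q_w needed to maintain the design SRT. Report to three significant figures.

Q_w ≈ 118 m³/d

With mixed-liquor wasting, θ_c = V/Q_w, so Q_w = V/θ_c = 1930/16.3 = 118.4 m³/d.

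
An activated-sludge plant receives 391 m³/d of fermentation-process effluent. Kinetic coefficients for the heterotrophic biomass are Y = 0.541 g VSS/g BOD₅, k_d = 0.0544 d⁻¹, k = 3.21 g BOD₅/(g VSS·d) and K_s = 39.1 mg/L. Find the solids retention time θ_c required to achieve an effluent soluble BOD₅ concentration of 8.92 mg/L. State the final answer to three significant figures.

From 1/θ_c = Y·k·S/(K_s + S) − k_d: Y·k·S/(K_s+S) = 0.541 × 3.21 × 8.92 / (39.1 + 8.92) = 0.3226 d⁻¹.
θ_c = 1/(μ − k_d) = 1/(0.3226 − 0.0544) = 1/0.2682 = 3.729 d.

θ_c ≈ 3.73 d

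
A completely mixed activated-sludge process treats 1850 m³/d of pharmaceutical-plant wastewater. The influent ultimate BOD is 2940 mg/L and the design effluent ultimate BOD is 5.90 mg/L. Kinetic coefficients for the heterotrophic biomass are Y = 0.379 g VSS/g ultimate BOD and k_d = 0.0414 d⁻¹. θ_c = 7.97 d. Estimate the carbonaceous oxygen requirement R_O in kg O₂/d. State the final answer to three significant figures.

R_O ≈ 3230 kg O₂/d

Observed yield with endogenous decay: Y_obs = Y / (1 + k_d·θ_c) = 0.379 / (1 + 0.0414 × 7.97) = 0.379 / 1.330 = 0.2850 g VSS/g ultimate BOD.
Q·(S₀ − S) = 1850 × (2940 − 5.90) × 10⁻³ = 5428 kg/d removed.
P_X = Y_obs·Q·(S₀ − S) = 0.2850 × 5428 = 1547 kg VSS/d.
Carbonaceous O₂ demand = substrate oxidised − cell-mass equivalent = 5428 − 1.42 × 1547 = 3232 kg O₂/d.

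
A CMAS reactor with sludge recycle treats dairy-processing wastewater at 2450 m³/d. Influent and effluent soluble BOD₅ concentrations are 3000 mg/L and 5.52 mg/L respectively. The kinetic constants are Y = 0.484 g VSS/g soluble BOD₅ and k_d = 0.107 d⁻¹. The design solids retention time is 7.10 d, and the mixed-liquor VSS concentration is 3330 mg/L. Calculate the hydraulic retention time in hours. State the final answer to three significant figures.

τ ≈ 42.1 h

From the SRT design equation V = Y Q (S₀−S) θ_c / [X (1 + k_d θ_c)] = 0.484 × 2450 × (3000 − 5.52) × 7.10 / [3330 × (1 + 0.107 × 7.10)] = 2.52×10^7 / 5860 = 4302 m³.
Hydraulic retention time τ = V/Q = 4302 / 2450 = 1.756 d = 42.15 h.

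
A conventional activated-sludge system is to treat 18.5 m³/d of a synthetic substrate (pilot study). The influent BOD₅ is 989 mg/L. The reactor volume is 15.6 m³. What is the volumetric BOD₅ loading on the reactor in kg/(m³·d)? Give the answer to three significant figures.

L_v ≈ 1.17 kg BOD₅/(m³·d)

Volumetric loading L_v = Q·S₀ / V = 18.5 × 989 g/m³ / 15.60 m³ = 1173 g/(m³·d) = 1.173 kg BOD₅/(m³·d).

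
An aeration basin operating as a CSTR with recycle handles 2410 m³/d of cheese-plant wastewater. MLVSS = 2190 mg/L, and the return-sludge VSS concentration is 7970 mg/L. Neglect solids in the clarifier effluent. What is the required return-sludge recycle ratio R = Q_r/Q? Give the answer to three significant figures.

R ≈ 0.379

R = Q_r/Q = X/(X_r − X) = 2190 / (7970 − 2190) = 0.3789.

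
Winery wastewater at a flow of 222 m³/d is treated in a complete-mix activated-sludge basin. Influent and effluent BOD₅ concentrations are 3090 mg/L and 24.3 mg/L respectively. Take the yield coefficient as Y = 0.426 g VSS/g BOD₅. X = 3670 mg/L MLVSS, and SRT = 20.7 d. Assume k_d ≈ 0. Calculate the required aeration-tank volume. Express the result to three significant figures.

V ≈ 1640 m³

Biomass mass balance (decay neglected): V·X = Y·Q·(S₀ − S)·θ_c, so V = 0.426 × 222 × (3090 − 24.3) × 20.7 / 3670 = 1635 m³.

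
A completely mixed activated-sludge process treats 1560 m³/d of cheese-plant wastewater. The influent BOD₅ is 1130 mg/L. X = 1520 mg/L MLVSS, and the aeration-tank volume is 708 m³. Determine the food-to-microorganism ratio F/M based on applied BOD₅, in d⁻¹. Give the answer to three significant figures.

F/M = applied load / biomass = Q·S₀/(V·X) = 1560 × 1130 / (708.0 × 1520) = 1.638 d⁻¹.

F/M ≈ 1.64 d⁻¹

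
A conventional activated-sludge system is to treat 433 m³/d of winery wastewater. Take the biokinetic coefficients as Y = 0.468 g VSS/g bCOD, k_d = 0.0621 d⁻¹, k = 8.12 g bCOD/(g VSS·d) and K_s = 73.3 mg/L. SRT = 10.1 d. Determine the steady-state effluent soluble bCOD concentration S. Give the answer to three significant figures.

From the Monod/SRT balance for a CMAS, S = K_s·(1+k_d θ_c)/[θ_c·(Y k − k_d) − 1] = 73.3 × (1 + 0.0621 × 10.1) / [10.1 × (0.468 × 8.12 − 0.0621) − 1] = 119.3 / 36.75 = 3.245 mg/L.

S ≈ 3.25 mg/L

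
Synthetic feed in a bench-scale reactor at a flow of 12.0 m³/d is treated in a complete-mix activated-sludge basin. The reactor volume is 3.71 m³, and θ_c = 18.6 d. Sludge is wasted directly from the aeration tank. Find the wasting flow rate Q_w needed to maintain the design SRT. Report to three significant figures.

For wasting at MLVSS concentration, Q_w = V/θ_c = 3.710/18.6 = 0.1995 m³/d.

Q_w ≈ 0.199 m³/d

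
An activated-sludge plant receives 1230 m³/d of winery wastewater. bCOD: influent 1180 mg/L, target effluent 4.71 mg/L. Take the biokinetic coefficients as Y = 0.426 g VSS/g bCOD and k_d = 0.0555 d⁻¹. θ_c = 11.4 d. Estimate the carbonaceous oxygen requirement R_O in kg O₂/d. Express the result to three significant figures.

R_O ≈ 910 kg O₂/d

The observed yield is Y_obs = Y/(1 + k_d·θ_c) = 0.426 / (1 + 0.0555 × 11.4) = 0.426 / 1.633 = 0.2609 g VSS per g bCOD removed.
Mass of bCOD removed per day: Q(S₀ − S) = 1230 × 1175 g/m³ = 1446 kg/d.
Biomass synthesised: P_X = Y_obs × 1446 = 377.2 kg VSS/d.
Carbonaceous O₂ demand = substrate oxidised − cell-mass equivalent = 1446 − 1.42 × 377.2 = 910.0 kg O₂/d.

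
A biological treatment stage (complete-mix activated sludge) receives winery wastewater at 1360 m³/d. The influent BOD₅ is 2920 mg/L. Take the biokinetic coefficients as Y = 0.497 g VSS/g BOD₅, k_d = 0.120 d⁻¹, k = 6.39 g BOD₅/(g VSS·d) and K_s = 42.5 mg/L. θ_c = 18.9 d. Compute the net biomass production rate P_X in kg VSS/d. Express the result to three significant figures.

P_X ≈ 603 kg VSS/d

Effluent substrate depends only on kinetics and SRT: S = K_s(1 + k_d θ_c) / [θ_c(Yk − k_d) − 1] = 42.5 × (1 + 0.120 × 18.9) / [18.9 × (0.497 × 6.39 − 0.120) − 1] = 138.9 / 56.76 = 2.447 mg/L.
Correct the yield for decay: Y_obs = Y/(1 + k_d θ_c) = 0.497 / (1 + 0.120 × 18.9) = 0.497 / 3.268 = 0.1521.
ΔS = 2920 − 2.45 = 2918 mg/L, so the substrate removal rate is 1360 × 2918/1000 = 3968 kg BOD₅/d.
So the net sludge growth is P_X = 0.1521 × 3968 = 603.4 kg VSS/d.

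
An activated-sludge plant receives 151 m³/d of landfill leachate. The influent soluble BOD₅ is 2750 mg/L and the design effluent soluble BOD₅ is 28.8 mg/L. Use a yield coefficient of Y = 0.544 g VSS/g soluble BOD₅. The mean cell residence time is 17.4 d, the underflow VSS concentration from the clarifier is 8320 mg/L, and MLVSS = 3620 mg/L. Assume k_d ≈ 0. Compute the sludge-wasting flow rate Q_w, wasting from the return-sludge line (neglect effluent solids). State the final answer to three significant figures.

Biomass mass balance (decay neglected): V·X = Y·Q·(S₀ − S)·θ_c, so V = 0.544 × 151 × (2750 − 28.8) × 17.4 / 3620 = 1074 m³.
θ_c = V·X/(Q_w·X_r) when wasting from the recycle, so Q_w = V·X/(θ_c·X_r) = 1074 × 3620 / (17.4 × 8320) = 26.87 m³/d.

Q_w ≈ 26.9 m³/d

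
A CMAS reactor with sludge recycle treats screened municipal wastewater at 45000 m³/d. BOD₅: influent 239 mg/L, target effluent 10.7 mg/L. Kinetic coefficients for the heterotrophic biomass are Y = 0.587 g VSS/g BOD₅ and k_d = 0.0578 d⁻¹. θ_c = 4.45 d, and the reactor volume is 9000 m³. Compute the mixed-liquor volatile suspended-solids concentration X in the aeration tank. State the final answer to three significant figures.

X ≈ 2370 mg/L

X = Y·Q·ΔS·θ_c / [V·(1 + k_d θ_c)] = 0.587 × 45000 × (239 − 10.7) × 4.45 / [9000 × (1 + 0.0578 × 4.45)] = 2372 mg/L.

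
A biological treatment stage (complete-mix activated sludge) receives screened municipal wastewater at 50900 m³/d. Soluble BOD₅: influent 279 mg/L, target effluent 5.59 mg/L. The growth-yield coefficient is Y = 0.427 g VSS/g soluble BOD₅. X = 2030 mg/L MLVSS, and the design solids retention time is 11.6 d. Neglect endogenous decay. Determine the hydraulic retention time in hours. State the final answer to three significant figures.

With k_d = 0 the design equation reduces to V = Y Q (S₀−S) θ_c / X = 0.427 × 50900 × (279 − 5.59) × 11.6 / 2030 = 33956 m³.
Hydraulic retention time τ = V/Q = 33956 / 50900 = 0.6671 d = 16.01 h.

τ ≈ 16.0 h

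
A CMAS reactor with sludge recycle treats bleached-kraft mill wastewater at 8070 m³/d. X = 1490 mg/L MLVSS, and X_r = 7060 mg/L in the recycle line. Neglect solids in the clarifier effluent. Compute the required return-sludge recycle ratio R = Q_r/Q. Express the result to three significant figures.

Solids balance on the clarifier gives (1+R)X = R·X_r, so R = X/(X_r − X) = 1490 / (7060 − 1490) = 0.2675.

R ≈ 0.268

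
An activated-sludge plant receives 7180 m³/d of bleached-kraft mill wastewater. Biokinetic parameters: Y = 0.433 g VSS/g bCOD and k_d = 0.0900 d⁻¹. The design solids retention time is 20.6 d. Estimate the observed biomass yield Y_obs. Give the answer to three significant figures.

Observed yield with endogenous decay: Y_obs = Y / (1 + k_d·θ_c) = 0.433 / (1 + 0.0900 × 20.6) = 0.433 / 2.854 = 0.1517 g VSS/g bCOD.

Y_obs ≈ 0.152 g VSS/g bCOD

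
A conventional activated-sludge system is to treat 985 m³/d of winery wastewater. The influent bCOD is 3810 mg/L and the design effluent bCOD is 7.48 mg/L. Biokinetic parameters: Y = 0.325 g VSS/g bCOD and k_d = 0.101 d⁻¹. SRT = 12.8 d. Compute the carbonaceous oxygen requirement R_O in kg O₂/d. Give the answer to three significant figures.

The observed yield is Y_obs = Y/(1 + k_d·θ_c) = 0.325 / (1 + 0.101 × 12.8) = 0.325 / 2.293 = 0.1417 g VSS per g bCOD removed.
Q·(S₀ − S) = 985 × (3810 − 7.48) × 10⁻³ = 3745 kg/d removed.
Net sludge production P_X = 0.1417 × 3745 = 530.9 kg VSS/d.
R_O = Q·ΔS − 1.42 P_X = 3745 − 753.9 = 2992 kg O₂/d.

R_O ≈ 2990 kg O₂/d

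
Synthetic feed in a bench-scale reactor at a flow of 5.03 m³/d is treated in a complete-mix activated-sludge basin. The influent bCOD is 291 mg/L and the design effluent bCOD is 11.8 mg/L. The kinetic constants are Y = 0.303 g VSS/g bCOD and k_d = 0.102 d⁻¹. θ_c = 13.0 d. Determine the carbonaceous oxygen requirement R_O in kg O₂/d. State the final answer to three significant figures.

R_O ≈ 1.14 kg O₂/d

Y_obs = Y / (1 + k_d θ_c) = 0.303 / (1 + 0.102 × 13.0) = 0.303 / 2.326 = 0.1303.
Mass of bCOD removed per day: Q(S₀ − S) = 5.03 × 279.2 g/m³ = 1.404 kg/d.
P_X = Y_obs·Q·(S₀ − S) = 0.1303 × 1.404 = 0.1829 kg VSS/d.
Carbonaceous O₂ demand = substrate oxidised − cell-mass equivalent = 1.404 − 1.42 × 0.1829 = 1.145 kg O₂/d.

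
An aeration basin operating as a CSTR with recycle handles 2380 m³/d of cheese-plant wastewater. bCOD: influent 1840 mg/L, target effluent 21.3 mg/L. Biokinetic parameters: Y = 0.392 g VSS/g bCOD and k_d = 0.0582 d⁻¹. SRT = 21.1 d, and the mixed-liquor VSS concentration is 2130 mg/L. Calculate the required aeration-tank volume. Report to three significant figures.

V ≈ 7540 m³

From the SRT design equation V = Y Q (S₀−S) θ_c / [X (1 + k_d θ_c)] = 0.392 × 2380 × (1840 − 21.3) × 21.1 / [2130 × (1 + 0.0582 × 21.1)] = 3.58×10^7 / 4746 = 7544 m³.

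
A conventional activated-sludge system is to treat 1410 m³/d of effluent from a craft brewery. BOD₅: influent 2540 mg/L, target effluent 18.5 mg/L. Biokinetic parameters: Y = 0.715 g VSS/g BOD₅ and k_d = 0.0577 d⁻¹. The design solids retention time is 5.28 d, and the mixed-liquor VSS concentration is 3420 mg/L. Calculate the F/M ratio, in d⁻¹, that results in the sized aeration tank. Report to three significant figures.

F/M ≈ 0.348 d⁻¹

From the SRT design equation V = Y Q (S₀−S) θ_c / [X (1 + k_d θ_c)] = 0.715 × 1410 × (2540 − 18.5) × 5.28 / [3420 × (1 + 0.0577 × 5.28)] = 1.34×10^7 / 4462 = 3008 m³.
F/M = Q·S₀ / (V·X) = 1410 × 2540 / (3008 × 3420) = 0.3481 g BOD₅·(g VSS·d)⁻¹.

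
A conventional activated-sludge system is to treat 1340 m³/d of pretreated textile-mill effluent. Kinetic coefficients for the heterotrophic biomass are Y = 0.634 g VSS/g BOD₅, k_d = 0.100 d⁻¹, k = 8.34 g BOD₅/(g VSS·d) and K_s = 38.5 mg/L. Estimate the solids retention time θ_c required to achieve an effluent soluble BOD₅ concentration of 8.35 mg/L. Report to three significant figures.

θ_c ≈ 1.19 d

From 1/θ_c = Y·k·S/(K_s + S) − k_d: Y·k·S/(K_s+S) = 0.634 × 8.34 × 8.35 / (38.5 + 8.35) = 0.9424 d⁻¹.
θ_c = 1/(μ − k_d) = 1/(0.9424 − 0.100) = 1/0.8424 = 1.187 d.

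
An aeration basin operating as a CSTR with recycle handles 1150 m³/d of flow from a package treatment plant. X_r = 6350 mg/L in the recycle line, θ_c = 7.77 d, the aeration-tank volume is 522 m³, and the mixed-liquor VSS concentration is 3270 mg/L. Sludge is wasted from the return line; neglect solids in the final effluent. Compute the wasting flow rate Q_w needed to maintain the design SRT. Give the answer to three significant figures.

Q_w ≈ 34.6 m³/d

θ_c = V·X/(Q_w·X_r) when wasting from the recycle, so Q_w = V·X/(θ_c·X_r) = 522.0 × 3270 / (7.77 × 6350) = 34.60 m³/d.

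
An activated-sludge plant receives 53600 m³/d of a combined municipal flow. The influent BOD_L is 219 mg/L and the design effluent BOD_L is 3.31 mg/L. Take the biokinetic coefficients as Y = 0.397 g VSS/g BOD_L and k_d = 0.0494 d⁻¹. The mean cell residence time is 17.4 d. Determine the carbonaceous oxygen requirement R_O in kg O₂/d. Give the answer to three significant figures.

Correct the yield for decay: Y_obs = Y/(1 + k_d θ_c) = 0.397 / (1 + 0.0494 × 17.4) = 0.397 / 1.860 = 0.2135.
Q·(S₀ − S) = 53600 × (219 − 3.31) × 10⁻³ = 11561 kg/d removed.
Net sludge production P_X = 0.2135 × 11561 = 2468 kg VSS/d.
R_O = Q·ΔS − 1.42 P_X = 11561 − 3505 = 8056 kg O₂/d.

R_O ≈ 8060 kg O₂/d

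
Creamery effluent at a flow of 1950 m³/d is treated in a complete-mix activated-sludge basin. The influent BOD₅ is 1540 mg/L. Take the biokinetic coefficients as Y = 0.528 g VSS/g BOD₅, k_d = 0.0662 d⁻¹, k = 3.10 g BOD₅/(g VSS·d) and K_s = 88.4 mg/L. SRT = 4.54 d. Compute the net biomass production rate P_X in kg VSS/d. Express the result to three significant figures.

P_X ≈ 1200 kg VSS/d

From the Monod/SRT balance for a CMAS, S = K_s·(1+k_d θ_c)/[θ_c·(Y k − k_d) − 1] = 88.4 × (1 + 0.0662 × 4.54) / [4.54 × (0.528 × 3.10 − 0.0662) − 1] = 115.0 / 6.131 = 18.75 mg/L.
Correct the yield for decay: Y_obs = Y/(1 + k_d θ_c) = 0.528 / (1 + 0.0662 × 4.54) = 0.528 / 1.301 = 0.4060.
Q·(S₀ − S) = 1950 × (1540 − 18.8) × 10⁻³ = 2966 kg/d removed.
Net biomass production P_X = Y_obs × Q·(S₀ − S) = 0.4060 × 2966 = 1204 kg VSS/d.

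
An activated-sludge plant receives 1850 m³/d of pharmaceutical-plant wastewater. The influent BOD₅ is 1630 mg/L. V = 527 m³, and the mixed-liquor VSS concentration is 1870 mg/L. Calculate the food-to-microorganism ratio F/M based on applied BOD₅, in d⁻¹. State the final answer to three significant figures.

F/M ≈ 3.06 d⁻¹

F/M = applied load / biomass = Q·S₀/(V·X) = 1850 × 1630 / (527.0 × 1870) = 3.060 d⁻¹.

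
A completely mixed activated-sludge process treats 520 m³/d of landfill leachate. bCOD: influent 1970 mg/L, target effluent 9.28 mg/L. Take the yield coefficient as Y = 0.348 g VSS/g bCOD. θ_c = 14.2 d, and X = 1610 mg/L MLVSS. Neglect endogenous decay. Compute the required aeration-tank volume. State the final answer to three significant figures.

V ≈ 3130 m³

With k_d = 0 the design equation reduces to V = Y Q (S₀−S) θ_c / X = 0.348 × 520 × (1970 − 9.28) × 14.2 / 1610 = 3129 m³.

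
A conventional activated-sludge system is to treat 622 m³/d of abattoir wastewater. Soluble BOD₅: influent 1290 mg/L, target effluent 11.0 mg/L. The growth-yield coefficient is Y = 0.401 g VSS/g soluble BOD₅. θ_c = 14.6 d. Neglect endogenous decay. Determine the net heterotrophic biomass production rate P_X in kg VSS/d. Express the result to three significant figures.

No decay correction is needed, so Y_obs = Y = 0.401.
Substrate removed = Q·(S₀ − S) = 622 m³/d × (1290 − 11.0) g/m³ = 7.96×10^5 g/d = 795.5 kg/d.
P_X = Y_obs · Q(S₀ − S) = 0.4010 × 795.5 = 319.0 kg VSS/d.

P_X ≈ 319 kg VSS/d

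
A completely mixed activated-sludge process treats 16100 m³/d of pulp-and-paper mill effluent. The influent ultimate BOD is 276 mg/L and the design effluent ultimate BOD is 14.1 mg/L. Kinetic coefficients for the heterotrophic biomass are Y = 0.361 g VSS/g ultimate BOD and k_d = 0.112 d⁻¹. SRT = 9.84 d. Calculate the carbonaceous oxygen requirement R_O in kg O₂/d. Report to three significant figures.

R_O ≈ 3190 kg O₂/d

The observed yield is Y_obs = Y/(1 + k_d·θ_c) = 0.361 / (1 + 0.112 × 9.84) = 0.361 / 2.102 = 0.1717 g VSS per g ultimate BOD removed.
ΔS = 276 − 14.1 = 261.9 mg/L, so the substrate removal rate is 16100 × 261.9/1000 = 4217 kg ultimate BOD/d.
Biomass synthesised: P_X = Y_obs × 4217 = 724.1 kg VSS/d.
R_O = Q·ΔS − 1.42 P_X = 4217 − 1028 = 3188 kg O₂/d.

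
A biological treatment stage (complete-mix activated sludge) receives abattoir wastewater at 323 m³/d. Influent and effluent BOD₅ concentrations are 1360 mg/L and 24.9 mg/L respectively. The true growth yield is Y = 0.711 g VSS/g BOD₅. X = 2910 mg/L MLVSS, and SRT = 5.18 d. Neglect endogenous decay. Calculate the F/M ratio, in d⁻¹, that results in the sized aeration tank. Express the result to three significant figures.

F/M ≈ 0.277 d⁻¹

With k_d = 0 the design equation reduces to V = Y Q (S₀−S) θ_c / X = 0.711 × 323 × (1360 − 24.9) × 5.18 / 2910 = 545.8 m³.
Food-to-microorganism ratio F/M = Q S₀ / (V X) = 323 × 1360 / (545.8 × 2910) = 0.2766 d⁻¹.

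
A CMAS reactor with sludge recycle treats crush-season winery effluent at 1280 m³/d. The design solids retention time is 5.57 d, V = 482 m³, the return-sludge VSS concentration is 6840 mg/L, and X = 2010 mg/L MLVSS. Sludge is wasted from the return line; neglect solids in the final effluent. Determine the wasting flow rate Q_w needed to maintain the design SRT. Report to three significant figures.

Q_w ≈ 25.4 m³/d

θ_c = V·X/(Q_w·X_r) when wasting from the recycle, so Q_w = V·X/(θ_c·X_r) = 482.0 × 2010 / (5.57 × 6840) = 25.43 m³/d.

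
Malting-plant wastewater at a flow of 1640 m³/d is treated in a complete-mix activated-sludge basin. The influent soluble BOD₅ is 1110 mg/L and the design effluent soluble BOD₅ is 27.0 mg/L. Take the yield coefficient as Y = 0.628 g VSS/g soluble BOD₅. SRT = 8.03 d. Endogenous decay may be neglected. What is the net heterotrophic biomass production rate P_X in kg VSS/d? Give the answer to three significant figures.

P_X ≈ 1120 kg VSS/d

With endogenous decay neglected, the observed yield equals the true yield: Y_obs = Y = 0.628 g VSS/g soluble BOD₅.
Substrate removed = Q·(S₀ − S) = 1640 m³/d × (1110 − 27.0) g/m³ = 1.78×10^6 g/d = 1776 kg/d.
Net biomass production P_X = Y_obs × Q·(S₀ − S) = 0.6280 × 1776 = 1115 kg VSS/d.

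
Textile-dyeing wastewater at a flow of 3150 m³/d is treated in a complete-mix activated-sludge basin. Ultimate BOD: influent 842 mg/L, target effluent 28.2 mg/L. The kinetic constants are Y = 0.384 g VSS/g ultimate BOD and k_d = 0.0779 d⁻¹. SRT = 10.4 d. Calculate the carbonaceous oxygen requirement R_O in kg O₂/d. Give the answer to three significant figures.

Correct the yield for decay: Y_obs = Y/(1 + k_d θ_c) = 0.384 / (1 + 0.0779 × 10.4) = 0.384 / 1.810 = 0.2121.
Substrate removed = Q·(S₀ − S) = 3150 m³/d × (842 − 28.2) g/m³ = 2.56×10^6 g/d = 2563 kg/d.
Net sludge production P_X = 0.2121 × 2563 = 543.8 kg VSS/d.
R_O = Q·(S₀ − S) − 1.42·P_X = 2563 − 1.42 × 543.8 = 1791 kg O₂/d.

R_O ≈ 1790 kg O₂/d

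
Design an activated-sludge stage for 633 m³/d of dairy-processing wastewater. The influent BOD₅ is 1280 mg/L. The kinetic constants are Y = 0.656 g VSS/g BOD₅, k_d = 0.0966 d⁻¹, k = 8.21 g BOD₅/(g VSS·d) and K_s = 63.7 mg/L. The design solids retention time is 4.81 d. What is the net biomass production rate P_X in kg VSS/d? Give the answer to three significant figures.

P_X ≈ 362 kg VSS/d

Effluent substrate depends only on kinetics and SRT: S = K_s(1 + k_d θ_c) / [θ_c(Yk − k_d) − 1] = 63.7 × (1 + 0.0966 × 4.81) / [4.81 × (0.656 × 8.21 − 0.0966) − 1] = 93.30 / 24.44 = 3.817 mg/L.
Y_obs = Y / (1 + k_d θ_c) = 0.656 / (1 + 0.0966 × 4.81) = 0.656 / 1.465 = 0.4479.
Q·(S₀ − S) = 633 × (1280 − 3.82) × 10⁻³ = 807.8 kg/d removed.
So the net sludge growth is P_X = 0.4479 × 807.8 = 361.8 kg VSS/d.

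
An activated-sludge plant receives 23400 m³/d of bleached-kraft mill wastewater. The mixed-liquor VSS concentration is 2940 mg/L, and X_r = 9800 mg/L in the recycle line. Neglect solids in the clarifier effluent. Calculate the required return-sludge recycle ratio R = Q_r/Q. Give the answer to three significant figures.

R ≈ 0.429

Solids balance on the clarifier gives (1+R)X = R·X_r, so R = X/(X_r − X) = 2940 / (9800 − 2940) = 0.4286.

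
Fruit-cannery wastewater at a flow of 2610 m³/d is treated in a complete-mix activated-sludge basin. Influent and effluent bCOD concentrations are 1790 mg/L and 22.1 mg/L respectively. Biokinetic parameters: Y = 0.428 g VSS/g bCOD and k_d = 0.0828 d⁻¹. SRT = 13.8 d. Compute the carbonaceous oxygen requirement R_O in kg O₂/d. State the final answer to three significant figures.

R_O ≈ 3310 kg O₂/d

Observed yield with endogenous decay: Y_obs = Y / (1 + k_d·θ_c) = 0.428 / (1 + 0.0828 × 13.8) = 0.428 / 2.143 = 0.1998 g VSS/g bCOD.
Substrate removed = Q·(S₀ − S) = 2610 m³/d × (1790 − 22.1) g/m³ = 4.61×10^6 g/d = 4614 kg/d.
P_X = Y_obs·Q·(S₀ − S) = 0.1998 × 4614 = 921.7 kg VSS/d.
Carbonaceous O₂ demand = substrate oxidised − cell-mass equivalent = 4614 − 1.42 × 921.7 = 3305 kg O₂/d.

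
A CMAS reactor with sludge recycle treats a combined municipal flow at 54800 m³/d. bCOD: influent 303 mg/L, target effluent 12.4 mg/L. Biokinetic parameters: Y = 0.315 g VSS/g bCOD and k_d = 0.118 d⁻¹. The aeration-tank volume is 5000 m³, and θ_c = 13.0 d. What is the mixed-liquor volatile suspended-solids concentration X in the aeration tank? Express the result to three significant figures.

X ≈ 5150 mg/L

Solving the biomass balance for X: X = Y Q (S₀−S) θ_c / [V (1+k_d θ_c)] = 0.315 × 54800 × (303 − 12.4) × 13.0 / [5000 × (1 + 0.118 × 13.0)] = 5147 mg/L.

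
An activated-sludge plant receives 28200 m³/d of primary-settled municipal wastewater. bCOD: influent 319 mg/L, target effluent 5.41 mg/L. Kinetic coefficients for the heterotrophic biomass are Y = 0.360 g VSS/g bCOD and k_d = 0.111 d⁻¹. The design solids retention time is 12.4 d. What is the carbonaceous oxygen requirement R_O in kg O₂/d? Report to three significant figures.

Y_obs = Y / (1 + k_d θ_c) = 0.360 / (1 + 0.111 × 12.4) = 0.360 / 2.376 = 0.1515.
Mass of bCOD removed per day: Q(S₀ − S) = 28200 × 313.6 g/m³ = 8843 kg/d.
Net sludge production P_X = 0.1515 × 8843 = 1340 kg VSS/d.
Carbonaceous O₂ demand = substrate oxidised − cell-mass equivalent = 8843 − 1.42 × 1340 = 6941 kg O₂/d.

R_O ≈ 6940 kg O₂/d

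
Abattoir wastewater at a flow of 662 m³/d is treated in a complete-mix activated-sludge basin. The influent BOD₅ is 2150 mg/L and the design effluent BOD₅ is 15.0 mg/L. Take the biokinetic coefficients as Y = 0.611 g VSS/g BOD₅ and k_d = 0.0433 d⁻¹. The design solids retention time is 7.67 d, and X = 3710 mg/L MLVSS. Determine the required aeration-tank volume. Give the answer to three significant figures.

Rearranging the biomass balance for a CMAS with decay, V = Y·Q·ΔS·θ_c / [X·(1+k_d θ_c)] = 0.611 × 662 × (2150 − 15.0) × 7.67 / [3710 × (1 + 0.0433 × 7.67)] = 6.62×10^6 / 4942 = 1340 m³.

V ≈ 1340 m³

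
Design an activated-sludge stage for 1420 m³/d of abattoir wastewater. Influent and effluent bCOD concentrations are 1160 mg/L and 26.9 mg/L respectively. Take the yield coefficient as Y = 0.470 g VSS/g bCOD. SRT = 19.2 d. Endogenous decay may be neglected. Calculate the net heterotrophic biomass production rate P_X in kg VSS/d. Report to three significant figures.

Since k_d ≈ 0, Y_obs = Y = 0.470 g VSS/g bCOD.
Q·(S₀ − S) = 1420 × (1160 − 26.9) × 10⁻³ = 1609 kg/d removed.
Biomass produced: P_X = Y_obs·Q·ΔS = 0.4700 × 1609 ≈ 756.2 kg VSS/d.

P_X ≈ 756 kg VSS/d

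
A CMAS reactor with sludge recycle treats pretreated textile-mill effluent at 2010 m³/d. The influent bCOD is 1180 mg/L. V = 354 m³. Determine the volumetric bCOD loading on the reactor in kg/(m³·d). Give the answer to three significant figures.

Volumetric loading L_v = Q·S₀ / V = 2010 × 1180 g/m³ / 354.0 m³ = 6700 g/(m³·d) = 6.700 kg bCOD/(m³·d).

L_v ≈ 6.70 kg bCOD/(m³·d)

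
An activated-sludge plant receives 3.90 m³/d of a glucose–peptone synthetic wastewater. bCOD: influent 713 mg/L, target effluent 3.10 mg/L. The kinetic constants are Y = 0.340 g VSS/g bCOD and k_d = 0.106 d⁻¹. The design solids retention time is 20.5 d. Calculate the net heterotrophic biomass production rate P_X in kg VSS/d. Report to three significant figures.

P_X ≈ 0.297 kg VSS/d

Correct the yield for decay: Y_obs = Y/(1 + k_d θ_c) = 0.340 / (1 + 0.106 × 20.5) = 0.340 / 3.173 = 0.1072.
Substrate removed = Q·(S₀ − S) = 3.90 m³/d × (713 − 3.10) g/m³ = 2.77×10^3 g/d = 2.769 kg/d.
Net biomass production P_X = Y_obs × Q·(S₀ − S) = 0.1072 × 2.769 = 0.2967 kg VSS/d.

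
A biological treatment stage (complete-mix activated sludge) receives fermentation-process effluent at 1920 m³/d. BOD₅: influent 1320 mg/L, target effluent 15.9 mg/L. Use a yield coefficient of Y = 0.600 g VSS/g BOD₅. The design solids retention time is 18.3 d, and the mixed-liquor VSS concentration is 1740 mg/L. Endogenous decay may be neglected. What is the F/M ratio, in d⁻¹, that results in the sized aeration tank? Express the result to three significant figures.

F/M ≈ 0.0922 d⁻¹

With k_d = 0 the design equation reduces to V = Y Q (S₀−S) θ_c / X = 0.600 × 1920 × (1320 − 15.9) × 18.3 / 1740 = 15800 m³.
F/M = applied load / biomass = Q·S₀/(V·X) = 1920 × 1320 / (15800 × 1740) = 0.09219 d⁻¹.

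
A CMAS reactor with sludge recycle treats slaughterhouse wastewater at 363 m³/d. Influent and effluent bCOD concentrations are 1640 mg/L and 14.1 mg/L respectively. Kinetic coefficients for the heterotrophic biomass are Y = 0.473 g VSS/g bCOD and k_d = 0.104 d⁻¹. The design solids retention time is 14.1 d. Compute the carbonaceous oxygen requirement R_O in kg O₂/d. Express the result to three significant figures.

R_O ≈ 429 kg O₂/d

Y_obs = Y / (1 + k_d θ_c) = 0.473 / (1 + 0.104 × 14.1) = 0.473 / 2.466 = 0.1918.
Substrate removed = Q·(S₀ − S) = 363 m³/d × (1640 − 14.1) g/m³ = 5.9×10^5 g/d = 590.2 kg/d.
Net sludge production P_X = 0.1918 × 590.2 = 113.2 kg VSS/d.
R_O = Q·ΔS − 1.42 P_X = 590.2 − 160.7 = 429.5 kg O₂/d.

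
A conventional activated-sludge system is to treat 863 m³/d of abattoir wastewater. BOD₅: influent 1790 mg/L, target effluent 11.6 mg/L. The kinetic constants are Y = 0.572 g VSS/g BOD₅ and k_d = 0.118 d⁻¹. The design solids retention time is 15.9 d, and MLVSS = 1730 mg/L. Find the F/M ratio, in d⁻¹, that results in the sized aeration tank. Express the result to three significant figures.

Rearranging the biomass balance for a CMAS with decay, V = Y·Q·ΔS·θ_c / [X·(1+k_d θ_c)] = 0.572 × 863 × (1790 − 11.6) × 15.9 / [1730 × (1 + 0.118 × 15.9)] = 1.4×10^7 / 4976 = 2805 m³.
F/M = Q·S₀ / (V·X) = 863 × 1790 / (2805 × 1730) = 0.3183 g BOD₅·(g VSS·d)⁻¹.

F/M ≈ 0.318 d⁻¹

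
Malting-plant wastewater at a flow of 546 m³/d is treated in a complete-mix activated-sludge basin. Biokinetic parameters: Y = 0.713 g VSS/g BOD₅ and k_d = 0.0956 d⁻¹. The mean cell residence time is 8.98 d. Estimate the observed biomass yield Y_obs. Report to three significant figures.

Y_obs ≈ 0.384 g VSS/g BOD₅

Correct the yield for decay: Y_obs = Y/(1 + k_d θ_c) = 0.713 / (1 + 0.0956 × 8.98) = 0.713 / 1.858 = 0.3836.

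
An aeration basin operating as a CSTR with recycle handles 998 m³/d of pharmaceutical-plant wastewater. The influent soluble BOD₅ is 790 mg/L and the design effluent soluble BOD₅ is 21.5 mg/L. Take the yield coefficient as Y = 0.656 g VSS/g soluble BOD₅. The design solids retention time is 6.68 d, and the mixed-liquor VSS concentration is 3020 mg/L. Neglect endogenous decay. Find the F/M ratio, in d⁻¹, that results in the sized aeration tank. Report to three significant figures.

V·X = Y·Q·ΔS·θ_c gives V = 0.656 × 998 × (790 − 21.5) × 6.68 / 3020 = 1113 m³.
Food-to-microorganism ratio F/M = Q S₀ / (V X) = 998 × 790 / (1113 × 3020) = 0.2346 d⁻¹.

F/M ≈ 0.235 d⁻¹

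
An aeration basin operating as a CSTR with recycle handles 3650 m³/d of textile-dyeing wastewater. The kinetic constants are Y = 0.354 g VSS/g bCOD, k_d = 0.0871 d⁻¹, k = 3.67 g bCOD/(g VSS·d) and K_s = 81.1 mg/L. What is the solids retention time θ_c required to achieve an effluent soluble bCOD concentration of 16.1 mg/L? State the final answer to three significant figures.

θ_c ≈ 7.81 d

From 1/θ_c = Y·k·S/(K_s + S) − k_d: Y·k·S/(K_s+S) = 0.354 × 3.67 × 16.1 / (81.1 + 16.1) = 0.2152 d⁻¹.
Then 1/θ_c = μ − k_d = 0.2152 − 0.0871 = 0.1281 d⁻¹, giving θ_c = 7.807 d.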